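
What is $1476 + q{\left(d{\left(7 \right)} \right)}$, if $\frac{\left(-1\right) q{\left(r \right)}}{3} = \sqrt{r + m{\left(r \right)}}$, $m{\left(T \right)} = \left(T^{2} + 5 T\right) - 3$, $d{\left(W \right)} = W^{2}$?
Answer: $1476 - 6 \sqrt{673} \approx 1320.3$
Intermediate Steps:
$m{\left(T \right)} = -3 + T^{2} + 5 T$
$q{\left(r \right)} = - 3 \sqrt{-3 + r^{2} + 6 r}$ ($q{\left(r \right)} = - 3 \sqrt{r + \left(-3 + r^{2} + 5 r\right)} = - 3 \sqrt{-3 + r^{2} + 6 r}$)
$1476 + q{\left(d{\left(7 \right)} \right)} = 1476 - 3 \sqrt{-3 + \left(7^{2}\right)^{2} + 6 \cdot 7^{2}} = 1476 - 3 \sqrt{-3 + 49^{2} + 6 \cdot 49} = 1476 - 3 \sqrt{-3 + 2401 + 294} = 1476 - 3 \sqrt{2692} = 1476 - 3 \cdot 2 \sqrt{673} = 1476 - 6 \sqrt{673}$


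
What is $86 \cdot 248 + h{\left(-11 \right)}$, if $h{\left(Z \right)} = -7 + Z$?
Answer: $21310$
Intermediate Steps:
$86 \cdot 248 + h{\left(-11 \right)} = 86 \cdot 248 - 18 = 21328 - 18 = 21310$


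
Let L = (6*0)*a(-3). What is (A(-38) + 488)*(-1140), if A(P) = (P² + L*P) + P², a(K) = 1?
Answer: -3848640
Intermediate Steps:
L = 0 (L = (6*0)*1 = 0*1 = 0)
A(P) = 2*P² (A(P) = (P² + 0*P) + P² = (P² + 0) + P² = P² + P² = 2*P²)
(A(-38) + 488)*(-1140) = (2*(-38)² + 488)*(-1140) = (2*1444 + 488)*(-1140) = (2888 + 488)*(-1140) = 3376*(-1140) = -3848640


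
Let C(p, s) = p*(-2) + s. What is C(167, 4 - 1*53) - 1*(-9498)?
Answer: 9115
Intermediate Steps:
C(p, s) = s - 2*p (C(p, s) = -2*p + s = s - 2*p)
C(167, 4 - 1*53) - 1*(-9498) = ((4 - 1*53) - 2*167) - 1*(-9498) = ((4 - 53) - 334) + 9498 = (-49 - 334) + 9498 = -383 + 9498 = 9115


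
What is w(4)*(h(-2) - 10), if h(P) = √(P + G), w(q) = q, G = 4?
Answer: -40 + 4*√2 ≈ -34.343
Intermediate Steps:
h(P) = √(4 + P) (h(P) = √(P + 4) = √(4 + P))
w(4)*(h(-2) - 10) = 4*(√(4 - 2) - 10) = 4*(√2 - 10) = 4*(-10 + √2) = -40 + 4*√2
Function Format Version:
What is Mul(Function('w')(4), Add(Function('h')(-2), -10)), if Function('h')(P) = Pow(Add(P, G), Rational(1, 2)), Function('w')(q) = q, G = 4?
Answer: Add(-40, Mul(4, Pow(2, Rational(1, 2)))) ≈ -34.343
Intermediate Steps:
Function('h')(P) = Pow(Add(4, P), Rational(1, 2)) (Function('h')(P) = Pow(Add(P, 4), Rational(1, 2)) = Pow(Add(4, P), Rational(1, 2)))
Mul(Function('w')(4), Add(Function('h')(-2), -10)) = Mul(4, Add(Pow(Add(4, -2), Rational(1, 2)), -10)) = Mul(4, Add(Pow(2, Rational(1, 2)), -10)) = Mul(4, Add(-10, Pow(2, Rational(1, 2)))) = Add(-40, Mul(4, Pow(2, Rational(1, 2))))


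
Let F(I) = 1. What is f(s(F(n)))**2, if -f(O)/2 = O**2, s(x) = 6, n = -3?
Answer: 5184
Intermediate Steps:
f(O) = -2*O**2
f(s(F(n)))**2 = (-2*6**2)**2 = (-2*36)**2 = (-72)**2 = 5184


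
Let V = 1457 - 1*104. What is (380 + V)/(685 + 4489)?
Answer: 1733/5174 ≈ 0.33494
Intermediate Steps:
V = 1353 (V = 1457 - 104 = 1353)
(380 + V)/(685 + 4489) = (380 + 1353)/(685 + 4489) = 1733/5174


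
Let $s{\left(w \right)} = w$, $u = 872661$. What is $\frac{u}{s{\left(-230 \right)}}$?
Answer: $- \frac{872661}{230} \approx -3794.2$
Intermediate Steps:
$\frac{u}{s{\left(-230 \right)}} = \frac{872661}{-230} = 872661 \left(- \frac{1}{230}\right) = - \frac{872661}{230}$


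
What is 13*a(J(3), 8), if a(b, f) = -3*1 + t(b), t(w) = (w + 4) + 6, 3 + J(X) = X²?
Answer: 169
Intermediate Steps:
J(X) = -3 + X²
t(w) = 10 + w (t(w) = (4 + w) + 6 = 10 + w)
a(b, f) = 7 + b (a(b, f) = -3*1 + (10 + b) = -3 + (10 + b) = 7 + b)
13*a(J(3), 8) = 13*(7 + (-3 + 3²)) = 13*(7 + (-3 + 9)) = 13*(7 + 6) = 13*13 = 169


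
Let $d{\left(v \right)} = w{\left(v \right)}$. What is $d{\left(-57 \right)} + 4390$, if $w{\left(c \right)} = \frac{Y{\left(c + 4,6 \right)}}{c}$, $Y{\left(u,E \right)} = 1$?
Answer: $\frac{250229}{57} \approx 4390.0$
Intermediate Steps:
$w{\left(c \right)} = \frac{1}{c}$ ($w{\left(c \right)} = 1 \frac{1}{c} = \frac{1}{c}$)
$d{\left(v \right)} = \frac{1}{v}$
$d{\left(-57 \right)} + 4390 = \frac{1}{-57} + 4390 = - \frac{1}{57} + 4390 = \frac{250229}{57}$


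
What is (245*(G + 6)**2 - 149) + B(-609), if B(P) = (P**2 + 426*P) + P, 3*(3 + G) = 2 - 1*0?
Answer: 1025846/9 ≈ 1.1398e+5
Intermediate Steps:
G = -7/3 (G = -3 + (2 - 1*0)/3 = -3 + (2 + 0)/3 = -3 + (1/3)*2 = -3 + 2/3 = -7/3 ≈ -2.3333)
B(P) = P**2 + 427*P
(245*(G + 6)**2 - 149) + B(-609) = (245*(-7/3 + 6)**2 - 149) - 609*(427 - 609) = (245*(11/3)**2 - 149) - 609*(-182) = (245*(121/9) - 149) + 110838 = (29645/9 - 149) + 110838 = 28304/9 + 110838 = 1025846/9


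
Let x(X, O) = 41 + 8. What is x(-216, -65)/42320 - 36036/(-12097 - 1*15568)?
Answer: 27752711/21286960 ≈ 1.3037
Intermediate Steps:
x(X, O) = 49
x(-216, -65)/42320 - 36036/(-12097 - 1*15568) = 49/42320 - 36036/(-12097 - 1*15568) = 49*(1/42320) - 36036/(-12097 - 15568) = 49/42320 - 36036/(-27665) = 49/42320 - 36036*(-1/27665) = 49/42320 + 3276/2515 = 27752711/21286960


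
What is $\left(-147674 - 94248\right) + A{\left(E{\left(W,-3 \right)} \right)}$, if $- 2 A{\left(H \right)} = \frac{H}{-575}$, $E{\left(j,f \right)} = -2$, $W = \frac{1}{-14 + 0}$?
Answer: $- \frac{139105151}{575} \approx -2.4192 \cdot 10^{5}$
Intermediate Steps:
$W = - \frac{1}{14}$ ($W = \frac{1}{-14} = - \frac{1}{14} \approx -0.071429$)
$A{\left(H \right)} = \frac{H}{1150}$ ($A{\left(H \right)} = - \frac{H \frac{1}{-575}}{2} = - \frac{H \left(- \frac{1}{575}\right)}{2} = - \frac{\left(- \frac{1}{575}\right) H}{2} = \frac{H}{1150}$)
$\left(-147674 - 94248\right) + A{\left(E{\left(W,-3 \right)} \right)} = \left(-147674 - 94248\right) + \frac{1}{1150} \left(-2\right) = -241922 - \frac{1}{575} = - \frac{139105151}{575}$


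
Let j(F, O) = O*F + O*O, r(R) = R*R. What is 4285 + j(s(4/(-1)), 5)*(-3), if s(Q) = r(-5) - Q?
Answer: 3775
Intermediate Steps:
r(R) = R²
s(Q) = 25 - Q (s(Q) = (-5)² - Q = 25 - Q)
j(F, O) = O² + F*O (j(F, O) = F*O + O² = O² + F*O)
4285 + j(s(4/(-1)), 5)*(-3) = 4285 + (5*((25 - 4/(-1)) + 5))*(-3) = 4285 + (5*((25 - 4*(-1)) + 5))*(-3) = 4285 + (5*((25 - 1*(-4)) + 5))*(-3) = 4285 + (5*((25 + 4) + 5))*(-3) = 4285 + (5*(29 + 5))*(-3) = 4285 + (5*34)*(-3) = 4285 + 170*(-3) = 4285 - 510 = 3775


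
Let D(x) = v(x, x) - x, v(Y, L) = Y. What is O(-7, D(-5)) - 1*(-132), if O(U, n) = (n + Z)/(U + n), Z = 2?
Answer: 922/7 ≈ 131.71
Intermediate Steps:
D(x) = 0 (D(x) = x - x = 0)
O(U, n) = (2 + n)/(U + n) (O(U, n) = (n + 2)/(U + n) = (2 + n)/(U + n))
O(-7, D(-5)) - 1*(-132) = (2 + 0)/(-7 + 0) - 1*(-132) = 2/(-7) + 132 = -⅐*2 + 132 = -2/7 + 132 = 922/7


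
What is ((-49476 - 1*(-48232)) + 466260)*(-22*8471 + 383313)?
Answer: 91585366216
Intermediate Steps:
((-49476 - 1*(-48232)) + 466260)*(-22*8471 + 383313) = ((-49476 + 48232) + 466260)*(-186362 + 383313) = (-1244 + 466260)*196951 = 465016*196951 = 91585366216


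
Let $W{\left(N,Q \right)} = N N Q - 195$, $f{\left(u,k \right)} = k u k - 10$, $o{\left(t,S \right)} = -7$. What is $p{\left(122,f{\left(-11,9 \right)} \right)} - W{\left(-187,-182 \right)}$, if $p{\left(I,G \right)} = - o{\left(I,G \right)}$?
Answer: $6364560$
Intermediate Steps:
$f{\left(u,k \right)} = -10 + u k^{2}$ ($f{\left(u,k \right)} = u k^{2} - 10 = -10 + u k^{2}$)
$W{\left(N,Q \right)} = -195 + Q N^{2}$ ($W{\left(N,Q \right)} = N^{2} Q - 195 = Q N^{2} - 195 = -195 + Q N^{2}$)
$p{\left(I,G \right)} = 7$ ($p{\left(I,G \right)} = \left(-1\right) \left(-7\right) = 7$)
$p{\left(122,f{\left(-11,9 \right)} \right)} - W{\left(-187,-182 \right)} = 7 - \left(-195 - 182 \left(-187\right)^{2}\right) = 7 - \left(-195 - 6364358\right) = 7 - -6364553 = 7 + 6364553 = 6364560$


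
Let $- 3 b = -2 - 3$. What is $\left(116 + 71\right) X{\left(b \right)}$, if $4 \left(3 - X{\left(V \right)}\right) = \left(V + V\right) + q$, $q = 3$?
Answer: $\frac{3179}{12} \approx 264.92$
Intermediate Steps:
$b = \frac{5}{3}$ ($b = - \frac{-2 - 3}{3} = \left(- \frac{1}{3}\right) \left(-5\right) = \frac{5}{3} \approx 1.6667$)
$X{\left(V \right)} = \frac{9}{4} - \frac{V}{2}$ ($X{\left(V \right)} = 3 - \frac{\left(V + V\right) + 3}{4} = 3 - \frac{2 V + 3}{4} = 3 - \frac{3 + 2 V}{4} = 3 - \left(\frac{3}{4} + \frac{V}{2}\right) = \frac{9}{4} - \frac{V}{2}$)
$\left(116 + 71\right) X{\left(b \right)} = \left(116 + 71\right) \left(\frac{9}{4} - \frac{5}{6}\right) = 187 \left(\frac{9}{4} - \frac{5}{6}\right) = 187 \cdot \frac{17}{12} = \frac{3179}{12}$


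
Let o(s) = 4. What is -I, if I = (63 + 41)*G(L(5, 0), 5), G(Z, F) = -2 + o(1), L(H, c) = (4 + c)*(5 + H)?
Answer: -208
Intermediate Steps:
G(Z, F) = 2 (G(Z, F) = -2 + 4 = 2)
I = 208 (I = (63 + 41)*2 = 104*2 = 208)
-I = -1*208 = -208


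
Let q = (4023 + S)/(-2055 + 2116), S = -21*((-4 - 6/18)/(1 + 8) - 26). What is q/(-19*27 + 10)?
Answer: -41212/276147 ≈ -0.14924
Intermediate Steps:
S = 5005/9 (S = -21*((-4 - 6*1/18)/9 - 26) = -21*((-4 - ⅓)*(⅑) - 26) = -21*(-13/3*⅑ - 26) = -21*(-13/27 - 26) = -21*(-715/27) = 5005/9 ≈ 556.11)
q = 41212/549 (q = (4023 + 5005/9)/(-2055 + 2116) = (41212/9)/61 = (41212/9)*(1/61) = 41212/549 ≈ 75.067)
q/(-19*27 + 10) = 41212/(549*(-19*27 + 10)) = 41212/(549*(-513 + 10)) = (41212/549)/(-503) = (41212/549)*(-1/503) = -41212/276147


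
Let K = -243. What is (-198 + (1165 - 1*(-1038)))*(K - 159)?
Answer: -806010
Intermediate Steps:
(-198 + (1165 - 1*(-1038)))*(K - 159) = (-198 + (1165 - 1*(-1038)))*(-243 - 159) = (-198 + (1165 + 1038))*(-402) = (-198 + 2203)*(-402) = 2005*(-402) = -806010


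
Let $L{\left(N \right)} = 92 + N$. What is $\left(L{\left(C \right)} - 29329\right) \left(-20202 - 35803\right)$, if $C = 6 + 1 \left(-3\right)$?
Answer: $1637250170$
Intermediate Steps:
$C = 3$ ($C = 6 - 3 = 3$)
$\left(L{\left(C \right)} - 29329\right) \left(-20202 - 35803\right) = \left(\left(92 + 3\right) - 29329\right) \left(-20202 - 35803\right) = \left(95 - 29329\right) \left(-56005\right) = \left(-29234\right) \left(-56005\right) = 1637250170$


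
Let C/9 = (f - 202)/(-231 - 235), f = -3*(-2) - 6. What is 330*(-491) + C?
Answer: -37752081/233 ≈ -1.6203e+5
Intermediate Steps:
f = 0 (f = 6 - 6 = 0)
C = 909/233 (C = 9*((0 - 202)/(-231 - 235)) = 9*(-202/(-466)) = 9*(-202*(-1/466)) = 9*(101/233) = 909/233 ≈ 3.9013)
330*(-491) + C = 330*(-491) + 909/233 = -162030 + 909/233 = -37752081/233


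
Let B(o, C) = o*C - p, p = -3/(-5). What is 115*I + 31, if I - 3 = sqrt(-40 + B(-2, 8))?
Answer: 376 + 23*I*sqrt(1415) ≈ 376.0 + 865.18*I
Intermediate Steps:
p = 3/5 (p = -3*(-1/5) = 3/5 ≈ 0.60000)
B(o, C) = -3/5 + C*o (B(o, C) = o*C - 1*3/5 = C*o - 3/5 = -3/5 + C*o)
I = 3 + I*sqrt(1415)/5 (I = 3 + sqrt(-40 + (-3/5 + 8*(-2))) = 3 + sqrt(-40 + (-3/5 - 16)) = 3 + sqrt(-40 - 83/5) = 3 + sqrt(-283/5) = 3 + I*sqrt(1415)/5 ≈ 3.0 + 7.5233*I)
115*I + 31 = 115*(3 + I*sqrt(1415)/5) + 31 = (345 + 23*I*sqrt(1415)) + 31 = 376 + 23*I*sqrt(1415)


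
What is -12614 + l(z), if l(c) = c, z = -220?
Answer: -12834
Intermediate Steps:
-12614 + l(z) = -12614 - 220 = -12834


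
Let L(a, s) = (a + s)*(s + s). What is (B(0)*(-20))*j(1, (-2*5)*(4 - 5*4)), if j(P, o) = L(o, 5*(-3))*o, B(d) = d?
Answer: 0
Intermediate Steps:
L(a, s) = 2*s*(a + s) (L(a, s) = (a + s)*(2*s) = 2*s*(a + s))
j(P, o) = o*(450 - 30*o) (j(P, o) = (2*(5*(-3))*(o + 5*(-3)))*o = (2*(-15)*(o - 15))*o = (2*(-15)*(-15 + o))*o = (450 - 30*o)*o = o*(450 - 30*o))
(B(0)*(-20))*j(1, (-2*5)*(4 - 5*4)) = (0*(-20))*(30*((-2*5)*(4 - 5*4))*(15 - (-2*5)*(4 - 5*4))) = 0*(30*(-10*(4 - 20))*(15 - (-10)*(4 - 20))) = 0*(30*(-10*(-16))*(15 - (-10)*(-16))) = 0*(30*160*(15 - 1*160)) = 0*(30*160*(15 - 160)) = 0*(30*160*(-145)) = 0*(-696000) = 0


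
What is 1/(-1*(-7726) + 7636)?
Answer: 1/15362 ≈ 6.5096e-5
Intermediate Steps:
1/(-1*(-7726) + 7636) = 1/(7726 + 7636) = 1/15362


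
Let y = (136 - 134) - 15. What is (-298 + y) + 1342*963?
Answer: 1292035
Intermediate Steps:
y = -13 (y = 2 - 15 = -13)
(-298 + y) + 1342*963 = (-298 - 13) + 1342*963 = -311 + 1292346 = 1292035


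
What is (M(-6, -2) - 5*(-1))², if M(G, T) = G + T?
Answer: 9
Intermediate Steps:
(M(-6, -2) - 5*(-1))² = ((-6 - 2) - 5*(-1))² = (-8 + 5)² = (-3)² = 9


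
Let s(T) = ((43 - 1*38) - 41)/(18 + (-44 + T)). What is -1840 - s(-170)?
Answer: -90169/49 ≈ -1840.2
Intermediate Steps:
s(T) = -36/(-26 + T) (s(T) = ((43 - 38) - 41)/(-26 + T) = (5 - 41)/(-26 + T) = -36/(-26 + T))
-1840 - s(-170) = -1840 - (-36)/(-26 - 170) = -1840 - (-36)/(-196) = -1840 - (-36)*(-1)/196 = -1840 - 1*9/49 = -1840 - 9/49 = -90169/49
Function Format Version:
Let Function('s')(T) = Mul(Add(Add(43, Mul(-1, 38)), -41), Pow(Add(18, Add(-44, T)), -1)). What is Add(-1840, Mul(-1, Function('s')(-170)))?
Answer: Rational(-90169, 49) ≈ -1840.2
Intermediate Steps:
Function('s')(T) = Mul(-36, Pow(Add(-26, T), -1)) (Function('s')(T) = Mul(Add(Add(43, -38), -41), Pow(Add(-26, T), -1)) = Mul(Add(5, -41), Pow(Add(-26, T), -1)) = Mul(-36, Pow(Add(-26, T), -1)))
Add(-1840, Mul(-1, Function('s')(-170))) = Add(-1840, Mul(-1, Mul(-36, Pow(Add(-26, -170), -1)))) = Add(-1840, Mul(-1, Mul(-36, Pow(-196, -1)))) = Add(-1840, Mul(-1, Mul(-36, Rational(-1, 196)))) = Add(-1840, Mul(-1, Rational(9, 49))) = Add(-1840, Rational(-9, 49)) = Rational(-90169, 49)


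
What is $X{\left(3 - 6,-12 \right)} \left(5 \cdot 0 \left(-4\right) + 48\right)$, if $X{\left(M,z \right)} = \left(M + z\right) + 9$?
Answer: $-288$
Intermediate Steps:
$X{\left(M,z \right)} = 9 + M + z$
$X{\left(3 - 6,-12 \right)} \left(5 \cdot 0 \left(-4\right) + 48\right) = \left(9 + \left(3 - 6\right) - 12\right) \left(5 \cdot 0 \left(-4\right) + 48\right) = \left(9 + \left(3 - 6\right) - 12\right) \left(5 \cdot 0 + 48\right) = \left(9 - 3 - 12\right) \left(0 + 48\right) = \left(-6\right) 48 = -288$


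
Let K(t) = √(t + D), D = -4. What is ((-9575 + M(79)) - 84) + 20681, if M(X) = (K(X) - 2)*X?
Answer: 10864 + 395*√3 ≈ 11548.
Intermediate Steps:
K(t) = √(-4 + t) (K(t) = √(t - 4) = √(-4 + t))
M(X) = X*(-2 + √(-4 + X)) (M(X) = (√(-4 + X) - 2)*X = (-2 + √(-4 + X))*X = X*(-2 + √(-4 + X)))
((-9575 + M(79)) - 84) + 20681 = ((-9575 + 79*(-2 + √(-4 + 79))) - 84) + 20681 = ((-9575 + 79*(-2 + √75)) - 84) + 20681 = ((-9575 + 79*(-2 + 5*√3)) - 84) + 20681 = ((-9575 + (-158 + 395*√3)) - 84) + 20681 = ((-9733 + 395*√3) - 84) + 20681 = (-9817 + 395*√3) + 20681 = 10864 + 395*√3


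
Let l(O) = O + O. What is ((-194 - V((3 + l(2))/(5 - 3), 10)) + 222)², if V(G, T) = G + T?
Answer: 841/4 ≈ 210.25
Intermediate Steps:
l(O) = 2*O
((-194 - V((3 + l(2))/(5 - 3), 10)) + 222)² = ((-194 - ((3 + 2*2)/(5 - 3) + 10)) + 222)² = ((-194 - ((3 + 4)/2 + 10)) + 222)² = ((-194 - (7*(½) + 10)) + 222)² = ((-194 - (7/2 + 10)) + 222)² = ((-194 - 1*27/2) + 222)² = ((-194 - 27/2) + 222)² = (-415/2 + 222)² = (29/2)² = 841/4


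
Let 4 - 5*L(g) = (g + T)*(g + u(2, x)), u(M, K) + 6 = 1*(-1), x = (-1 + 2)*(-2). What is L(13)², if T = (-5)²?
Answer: 50176/25 ≈ 2007.0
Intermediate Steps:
x = -2 (x = 1*(-2) = -2)
T = 25
u(M, K) = -7 (u(M, K) = -6 + 1*(-1) = -6 - 1 = -7)
L(g) = ⅘ - (-7 + g)*(25 + g)/5 (L(g) = ⅘ - (g + 25)*(g - 7)/5 = ⅘ - (25 + g)*(-7 + g)/5 = ⅘ - (-7 + g)*(25 + g)/5)
L(13)² = (179/5 - 18/5*13 - ⅕*13²)² = (179/5 - 234/5 - ⅕*169)² = (179/5 - 234/5 - 169/5)² = (-224/5)² = 50176/25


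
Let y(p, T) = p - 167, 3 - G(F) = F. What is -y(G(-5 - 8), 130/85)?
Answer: 151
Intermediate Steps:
G(F) = 3 - F
y(p, T) = -167 + p
-y(G(-5 - 8), 130/85) = -(-167 + (3 - (-5 - 8))) = -(-167 + (3 - 1*(-13))) = -(-167 + (3 + 13)) = -(-167 + 16) = -1*(-151) = 151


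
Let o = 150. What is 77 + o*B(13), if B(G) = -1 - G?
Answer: -2023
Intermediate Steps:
77 + o*B(13) = 77 + 150*(-1 - 1*13) = 77 + 150*(-1 - 13) = 77 + 150*(-14) = 77 - 2100 = -2023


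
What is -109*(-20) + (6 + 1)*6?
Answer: 2222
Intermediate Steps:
-109*(-20) + (6 + 1)*6 = 2180 + 7*6 = 2180 + 42 = 2222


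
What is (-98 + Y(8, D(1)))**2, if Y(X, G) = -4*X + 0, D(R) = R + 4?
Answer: 16900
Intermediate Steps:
D(R) = 4 + R
Y(X, G) = -4*X
(-98 + Y(8, D(1)))**2 = (-98 - 4*8)**2 = (-98 - 32)**2 = (-130)**2 = 16900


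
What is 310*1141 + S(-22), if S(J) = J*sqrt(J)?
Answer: 353710 - 22*I*sqrt(22) ≈ 3.5371e+5 - 103.19*I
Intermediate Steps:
S(J) = J**(3/2)
310*1141 + S(-22) = 310*1141 + (-22)**(3/2) = 353710 - 22*I*sqrt(22)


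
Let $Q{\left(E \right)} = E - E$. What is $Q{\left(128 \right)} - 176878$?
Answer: $-176878$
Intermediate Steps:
$Q{\left(E \right)} = 0$
$Q{\left(128 \right)} - 176878 = 0 - 176878 = -176878$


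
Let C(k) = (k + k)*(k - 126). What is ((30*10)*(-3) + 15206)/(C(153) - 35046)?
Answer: -7153/13392 ≈ -0.53412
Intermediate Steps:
C(k) = 2*k*(-126 + k) (C(k) = (2*k)*(-126 + k) = 2*k*(-126 + k))
((30*10)*(-3) + 15206)/(C(153) - 35046) = ((30*10)*(-3) + 15206)/(2*153*(-126 + 153) - 35046) = (300*(-3) + 15206)/(2*153*27 - 35046) = (-900 + 15206)/(8262 - 35046) = 14306/(-26784) = 14306*(-1/26784) = -7153/13392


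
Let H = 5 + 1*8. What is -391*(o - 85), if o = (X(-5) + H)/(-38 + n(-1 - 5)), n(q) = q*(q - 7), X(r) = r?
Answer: 165784/5 ≈ 33157.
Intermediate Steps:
H = 13 (H = 5 + 8 = 13)
n(q) = q*(-7 + q)
o = 1/5 (o = (-5 + 13)/(-38 + (-1 - 5)*(-7 + (-1 - 5))) = 8/(-38 - 6*(-7 - 6)) = 8/(-38 - 6*(-13)) = 8/(-38 + 78) = 8/40 = 8*(1/40) = 1/5 ≈ 0.20000)
-391*(o - 85) = -391*(1/5 - 85) = -391*(-424/5) = 165784/5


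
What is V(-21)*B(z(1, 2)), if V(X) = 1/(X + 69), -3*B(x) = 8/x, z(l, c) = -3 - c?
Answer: 1/90 ≈ 0.011111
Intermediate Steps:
B(x) = -8/(3*x)
V(X) = 1/(69 + X)
V(-21)*B(z(1, 2)) = (-8/(3*(-3 - 1*2)))/(69 - 21) = (-8/(3*(-3 - 2)))/48 = (-8/3/(-5))/48 = (-8/3*(-⅕))/48 = (1/48)*(8/15) = 1/90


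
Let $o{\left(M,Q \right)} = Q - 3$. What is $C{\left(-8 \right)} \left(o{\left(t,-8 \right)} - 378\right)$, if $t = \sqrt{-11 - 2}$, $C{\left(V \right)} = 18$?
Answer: $-7002$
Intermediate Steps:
$t = i \sqrt{13}$ ($t = \sqrt{-13} = i \sqrt{13} \approx 3.6056 i$)
$o{\left(M,Q \right)} = -3 + Q$
$C{\left(-8 \right)} \left(o{\left(t,-8 \right)} - 378\right) = 18 \left(\left(-3 - 8\right) - 378\right) = 18 \left(-11 - 378\right) = 18 \left(-389\right) = -7002$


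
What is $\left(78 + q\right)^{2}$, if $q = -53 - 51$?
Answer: $676$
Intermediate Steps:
$q = -104$
$\left(78 + q\right)^{2} = \left(78 - 104\right)^{2} = \left(-26\right)^{2} = 676$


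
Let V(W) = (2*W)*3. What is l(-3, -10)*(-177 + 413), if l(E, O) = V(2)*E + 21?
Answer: -3540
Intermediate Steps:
V(W) = 6*W
l(E, O) = 21 + 12*E (l(E, O) = (6*2)*E + 21 = 12*E + 21 = 21 + 12*E)
l(-3, -10)*(-177 + 413) = (21 + 12*(-3))*(-177 + 413) = (21 - 36)*236 = -15*236 = -3540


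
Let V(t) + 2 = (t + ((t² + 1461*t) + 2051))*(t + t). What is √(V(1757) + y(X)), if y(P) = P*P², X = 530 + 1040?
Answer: √23751521674 ≈ 1.5412e+5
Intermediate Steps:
X = 1570
y(P) = P³
V(t) = -2 + 2*t*(2051 + t² + 1462*t) (V(t) = -2 + (t + ((t² + 1461*t) + 2051))*(t + t) = -2 + (t + (2051 + t² + 1461*t))*(2*t) = -2 + (2051 + t² + 1462*t)*(2*t) = -2 + 2*t*(2051 + t² + 1462*t))
√(V(1757) + y(X)) = √((-2 + 2*1757³ + 2924*1757² + 4102*1757) + 1570³) = √((-2 + 2*5423945093 + 2924*3087049 + 7207214) + 3869893000) = √((-2 + 10847890186 + 9026531276 + 7207214) + 3869893000) = √(19881628674 + 3869893000) = √23751521674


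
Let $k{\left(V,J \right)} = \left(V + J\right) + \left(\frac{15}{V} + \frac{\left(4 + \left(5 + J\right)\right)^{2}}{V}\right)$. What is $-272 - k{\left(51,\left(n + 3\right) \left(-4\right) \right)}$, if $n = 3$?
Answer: $- \frac{5163}{17} \approx -303.71$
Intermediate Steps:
$k{\left(V,J \right)} = J + V + \frac{15}{V} + \frac{\left(9 + J\right)^{2}}{V}$ ($k{\left(V,J \right)} = \left(J + V\right) + \left(\frac{15}{V} + \frac{\left(9 + J\right)^{2}}{V}\right) = J + V + \frac{15}{V} + \frac{\left(9 + J\right)^{2}}{V}$)
$-272 - k{\left(51,\left(n + 3\right) \left(-4\right) \right)} = -272 - \frac{15 + \left(9 + \left(3 + 3\right) \left(-4\right)\right)^{2} + 51 \left(\left(3 + 3\right) \left(-4\right) + 51\right)}{51} = -272 - \frac{15 + \left(9 + 6 \left(-4\right)\right)^{2} + 51 \left(6 \left(-4\right) + 51\right)}{51} = -272 - \frac{15 + \left(9 - 24\right)^{2} + 51 \left(-24 + 51\right)}{51} = -272 - \frac{15 + \left(-15\right)^{2} + 51 \cdot 27}{51} = -272 - \frac{15 + 225 + 1377}{51} = -272 - \frac{1}{51} \cdot 1617 = -272 - \frac{539}{17} = - \frac{5163}{17}$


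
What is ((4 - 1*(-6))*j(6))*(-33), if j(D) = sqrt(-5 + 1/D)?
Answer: -55*I*sqrt(174) ≈ -725.5*I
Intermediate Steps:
((4 - 1*(-6))*j(6))*(-33) = ((4 - 1*(-6))*sqrt(-5 + 1/6))*(-33) = ((4 + 6)*sqrt(-5 + 1/6))*(-33) = (10*sqrt(-29/6))*(-33) = (10*(I*sqrt(174)/6))*(-33) = (5*I*sqrt(174)/3)*(-33) = -55*I*sqrt(174)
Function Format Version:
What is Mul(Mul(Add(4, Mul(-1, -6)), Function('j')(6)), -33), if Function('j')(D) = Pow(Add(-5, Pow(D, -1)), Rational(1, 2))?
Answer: Mul(-55, I, Pow(174, Rational(1, 2))) ≈ Mul(-725.50, I)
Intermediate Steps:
Mul(Mul(Add(4, Mul(-1, -6)), Function('j')(6)), -33) = Mul(Mul(Add(4, Mul(-1, -6)), Pow(Add(-5, Pow(6, -1)), Rational(1, 2))), -33) = Mul(Mul(Add(4, 6), Pow(Add(-5, Rational(1, 6)), Rational(1, 2))), -33) = Mul(Mul(10, Pow(Rational(-29, 6), Rational(1, 2))), -33) = Mul(Mul(10, Mul(Rational(1, 6), I, Pow(174, Rational(1, 2)))), -33) = Mul(Mul(Rational(5, 3), I, Pow(174, Rational(1, 2))), -33) = Mul(-55, I, Pow(174, Rational(1, 2)))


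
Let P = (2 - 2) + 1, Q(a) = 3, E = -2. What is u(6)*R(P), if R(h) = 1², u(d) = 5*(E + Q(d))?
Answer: 5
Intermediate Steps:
P = 1 (P = 0 + 1 = 1)
u(d) = 5 (u(d) = 5*(-2 + 3) = 5*1 = 5)
R(h) = 1
u(6)*R(P) = 5*1 = 5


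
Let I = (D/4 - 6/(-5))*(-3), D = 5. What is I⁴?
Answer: 466948881/160000 ≈ 2918.4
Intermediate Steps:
I = -147/20 (I = (5/4 - 6/(-5))*(-3) = (5*(¼) - 6*(-⅕))*(-3) = (5/4 + 6/5)*(-3) = (49/20)*(-3) = -147/20 ≈ -7.3500)
I⁴ = (-147/20)⁴ = 466948881/160000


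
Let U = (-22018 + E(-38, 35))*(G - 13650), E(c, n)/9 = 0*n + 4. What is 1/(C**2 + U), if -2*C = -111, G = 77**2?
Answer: 4/678904409 ≈ 5.8918e-9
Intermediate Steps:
E(c, n) = 36 (E(c, n) = 9*(0*n + 4) = 9*(0 + 4) = 9*4 = 36)
G = 5929
U = 169723022 (U = (-22018 + 36)*(5929 - 13650) = -21982*(-7721) = 169723022)
C = 111/2 (C = -1/2*(-111) = 111/2 ≈ 55.500)
1/(C**2 + U) = 1/((111/2)**2 + 169723022) = 1/(12321/4 + 169723022) = 1/(678904409/4) = 4/678904409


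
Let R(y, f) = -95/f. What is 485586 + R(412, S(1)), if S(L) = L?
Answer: 485491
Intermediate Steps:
485586 + R(412, S(1)) = 485586 - 95/1 = 485586 - 95*1 = 485586 - 95 = 485491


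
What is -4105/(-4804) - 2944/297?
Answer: -12923791/1426788 ≈ -9.0580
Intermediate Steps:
-4105/(-4804) - 2944/297 = -4105*(-1/4804) - 2944*1/297 = 4105/4804 - 2944/297 = -12923791/1426788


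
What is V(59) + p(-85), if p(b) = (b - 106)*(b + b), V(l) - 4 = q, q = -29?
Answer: 32445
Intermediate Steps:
V(l) = -25 (V(l) = 4 - 29 = -25)
p(b) = 2*b*(-106 + b) (p(b) = (-106 + b)*(2*b) = 2*b*(-106 + b))
V(59) + p(-85) = -25 + 2*(-85)*(-106 - 85) = -25 + 2*(-85)*(-191) = -25 + 32470 = 32445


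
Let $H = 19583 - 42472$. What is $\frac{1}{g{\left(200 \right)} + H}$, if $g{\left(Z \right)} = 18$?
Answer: $- \frac{1}{22871} \approx -4.3723 \cdot 10^{-5}$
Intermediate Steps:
$H = -22889$
$\frac{1}{g{\left(200 \right)} + H} = \frac{1}{18 - 22889} = \frac{1}{-22871} = - \frac{1}{22871}$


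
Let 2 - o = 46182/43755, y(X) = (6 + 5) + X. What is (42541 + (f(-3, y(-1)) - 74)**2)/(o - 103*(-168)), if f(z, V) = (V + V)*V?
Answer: 852011945/252392616 ≈ 3.3757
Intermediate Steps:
y(X) = 11 + X
f(z, V) = 2*V**2 (f(z, V) = (2*V)*V = 2*V**2)
o = 13776/14585 (o = 2 - 46182/43755 = 2 - 1*15394/14585 = 2 - 15394/14585 = 13776/14585 ≈ 0.94453)
(42541 + (f(-3, y(-1)) - 74)**2)/(o - 103*(-168)) = (42541 + (2*(11 - 1)**2 - 74)**2)/(13776/14585 - 103*(-168)) = (42541 + (2*10**2 - 74)**2)/(13776/14585 + 17304) = (42541 + (2*100 - 74)**2)/(252392616/14585) = (42541 + (200 - 74)**2)*(14585/252392616) = (42541 + 126**2)*(14585/252392616) = (42541 + 15876)*(14585/252392616) = 58417*(14585/252392616) = 852011945/252392616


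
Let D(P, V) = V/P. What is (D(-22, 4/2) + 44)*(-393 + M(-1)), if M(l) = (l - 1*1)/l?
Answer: -188853/11 ≈ -17168.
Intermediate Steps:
M(l) = (-1 + l)/l (M(l) = (l - 1)/l = (-1 + l)/l)
(D(-22, 4/2) + 44)*(-393 + M(-1)) = ((4/2)/(-22) + 44)*(-393 + (-1 - 1)/(-1)) = ((4*(½))*(-1/22) + 44)*(-393 - 1*(-2)) = (2*(-1/22) + 44)*(-393 + 2) = (-1/11 + 44)*(-391) = (483/11)*(-391) = -188853/11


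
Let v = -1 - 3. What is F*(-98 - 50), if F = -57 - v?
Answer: 7844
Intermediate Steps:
v = -4
F = -53 (F = -57 - 1*(-4) = -57 + 4 = -53)
F*(-98 - 50) = -53*(-98 - 50) = -53*(-148) = 7844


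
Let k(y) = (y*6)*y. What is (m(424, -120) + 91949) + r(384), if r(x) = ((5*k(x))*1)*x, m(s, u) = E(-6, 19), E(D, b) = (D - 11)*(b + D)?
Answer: 1698784848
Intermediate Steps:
E(D, b) = (-11 + D)*(D + b)
k(y) = 6*y² (k(y) = (6*y)*y = 6*y²)
m(s, u) = -221 (m(s, u) = (-6)² - 11*(-6) - 11*19 - 6*19 = 36 + 66 - 209 - 114 = -221)
r(x) = 30*x³ (r(x) = ((5*(6*x²))*1)*x = ((30*x²)*1)*x = (30*x²)*x = 30*x³)
(m(424, -120) + 91949) + r(384) = (-221 + 91949) + 30*384³ = 91728 + 30*56623104 = 91728 + 1698693120 = 1698784848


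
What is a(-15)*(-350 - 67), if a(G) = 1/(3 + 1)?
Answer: -417/4 ≈ -104.25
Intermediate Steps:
a(G) = 1/4
a(-15)*(-350 - 67) = (-350 - 67)/4 = (1/4)*(-417) = -417/4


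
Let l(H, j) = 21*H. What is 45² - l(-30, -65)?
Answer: 2655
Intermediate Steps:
45² - l(-30, -65) = 45² - 21*(-30) = 2025 - 1*(-630) = 2025 + 630 = 2655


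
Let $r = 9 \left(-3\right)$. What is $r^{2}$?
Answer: $729$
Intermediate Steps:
$r = -27$
$r^{2} = \left(-27\right)^{2} = 729$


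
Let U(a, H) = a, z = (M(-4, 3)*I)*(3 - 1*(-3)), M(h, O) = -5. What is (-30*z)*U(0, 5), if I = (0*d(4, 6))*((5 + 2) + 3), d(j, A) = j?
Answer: 0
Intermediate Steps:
I = 0 (I = (0*4)*((5 + 2) + 3) = 0*(7 + 3) = 0*10 = 0)
z = 0 (z = (-5*0)*(3 - 1*(-3)) = 0*(3 + 3) = 0*6 = 0)
(-30*z)*U(0, 5) = -30*0*0 = 0*0 = 0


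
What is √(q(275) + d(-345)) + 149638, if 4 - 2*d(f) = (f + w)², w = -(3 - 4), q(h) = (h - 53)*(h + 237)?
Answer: 149638 + √54498 ≈ 1.4987e+5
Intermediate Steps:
q(h) = (-53 + h)*(237 + h)
w = 1 (w = -1*(-1) = 1)
d(f) = 2 - (1 + f)²/2 (d(f) = 2 - (f + 1)²/2 = 2 - (1 + f)²/2)
√(q(275) + d(-345)) + 149638 = √((-12561 + 275² + 184*275) + (2 - (1 - 345)²/2)) + 149638 = √((-12561 + 75625 + 50600) + (2 - ½*(-344)²)) + 149638 = √(113664 + (2 - ½*118336)) + 149638 = √(113664 + (2 - 59168)) + 149638 = √(113664 - 59166) + 149638 = √54498 + 149638 = 149638 + √54498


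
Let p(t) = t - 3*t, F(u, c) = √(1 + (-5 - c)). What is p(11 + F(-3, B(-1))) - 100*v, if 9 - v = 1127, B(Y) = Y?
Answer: 111778 - 2*I*√3 ≈ 1.1178e+5 - 3.4641*I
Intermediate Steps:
F(u, c) = √(-4 - c)
v = -1118 (v = 9 - 1*1127 = 9 - 1127 = -1118)
p(t) = -2*t
p(11 + F(-3, B(-1))) - 100*v = -2*(11 + √(-4 - 1*(-1))) - 100*(-1118) = -2*(11 + √(-4 + 1)) + 111800 = -2*(11 + √(-3)) + 111800 = -2*(11 + I*√3) + 111800 = (-22 - 2*I*√3) + 111800 = 111778 - 2*I*√3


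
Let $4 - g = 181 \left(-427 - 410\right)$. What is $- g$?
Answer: $-151501$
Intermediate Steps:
$g = 151501$ ($g = 4 - 181 \left(-427 - 410\right) = 4 - 181 \left(-837\right) = 4 - -151497 = 4 + 151497 = 151501$)
$- g = \left(-1\right) 151501 = -151501$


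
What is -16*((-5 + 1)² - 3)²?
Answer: -2704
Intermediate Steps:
-16*((-5 + 1)² - 3)² = -16*((-4)² - 3)² = -16*(16 - 3)² = -16*13² = -16*169 = -2704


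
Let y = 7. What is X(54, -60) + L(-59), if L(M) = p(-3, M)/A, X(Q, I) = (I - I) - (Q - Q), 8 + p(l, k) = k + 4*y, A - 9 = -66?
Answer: 13/19 ≈ 0.68421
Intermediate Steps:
A = -57 (A = 9 - 66 = -57)
p(l, k) = 20 + k (p(l, k) = -8 + (k + 4*7) = -8 + (k + 28) = -8 + (28 + k) = 20 + k)
X(Q, I) = 0 (X(Q, I) = 0 - 1*0 = 0 + 0 = 0)
L(M) = -20/57 - M/57 (L(M) = (20 + M)/(-57) = (20 + M)*(-1/57) = -20/57 - M/57)
X(54, -60) + L(-59) = 0 + (-20/57 - 1/57*(-59)) = 0 + (-20/57 + 59/57) = 0 + 13/19 = 13/19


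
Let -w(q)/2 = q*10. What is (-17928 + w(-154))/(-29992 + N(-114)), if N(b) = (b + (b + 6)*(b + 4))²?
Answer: -128/1193179 ≈ -0.00010728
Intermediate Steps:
w(q) = -20*q (w(q) = -2*q*10 = -20*q)
N(b) = (b + (4 + b)*(6 + b))² (N(b) = (b + (6 + b)*(4 + b))² = (b + (4 + b)*(6 + b))²)
(-17928 + w(-154))/(-29992 + N(-114)) = (-17928 - 20*(-154))/(-29992 + (24 + (-114)² + 11*(-114))²) = (-17928 + 3080)/(-29992 + (24 + 12996 - 1254)²) = -14848/(-29992 + 11766²) = -14848/(-29992 + 138438756) = -14848/138408764 = -14848*1/138408764 = -128/1193179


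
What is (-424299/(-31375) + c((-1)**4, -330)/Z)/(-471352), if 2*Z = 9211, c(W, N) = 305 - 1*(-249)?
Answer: -3942981589/136218430159000 ≈ -2.8946e-5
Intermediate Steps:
c(W, N) = 554 (c(W, N) = 305 + 249 = 554)
Z = 9211/2 (Z = (1/2)*9211 = 9211/2 ≈ 4605.5)
(-424299/(-31375) + c((-1)**4, -330)/Z)/(-471352) = (-424299/(-31375) + 554/(9211/2))/(-471352) = (-424299*(-1/31375) + 554*(2/9211))*(-1/471352) = (424299/31375 + 1108/9211)*(-1/471352) = (3942981589/288995125)*(-1/471352) = -3942981589/136218430159000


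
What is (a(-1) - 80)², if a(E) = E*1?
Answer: 6561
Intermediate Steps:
a(E) = E
(a(-1) - 80)² = (-1 - 80)² = (-81)² = 6561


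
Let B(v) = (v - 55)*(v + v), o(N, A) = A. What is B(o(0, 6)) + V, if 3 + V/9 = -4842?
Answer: -44193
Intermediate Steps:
V = -43605 (V = -27 + 9*(-4842) = -27 - 43578 = -43605)
B(v) = 2*v*(-55 + v) (B(v) = (-55 + v)*(2*v) = 2*v*(-55 + v))
B(o(0, 6)) + V = 2*6*(-55 + 6) - 43605 = 2*6*(-49) - 43605 = -588 - 43605 = -44193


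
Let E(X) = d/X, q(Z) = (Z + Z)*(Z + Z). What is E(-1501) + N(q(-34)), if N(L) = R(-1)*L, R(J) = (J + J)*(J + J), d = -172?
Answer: 27762668/1501 ≈ 18496.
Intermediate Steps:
q(Z) = 4*Z**2 (q(Z) = (2*Z)*(2*Z) = 4*Z**2)
R(J) = 4*J**2 (R(J) = (2*J)*(2*J) = 4*J**2)
N(L) = 4*L (N(L) = (4*(-1)**2)*L = (4*1)*L = 4*L)
E(X) = -172/X
E(-1501) + N(q(-34)) = -172/(-1501) + 4*(4*(-34)**2) = -172*(-1/1501) + 4*(4*1156) = 172/1501 + 4*4624 = 172/1501 + 18496 = 27762668/1501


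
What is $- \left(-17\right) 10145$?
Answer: $172465$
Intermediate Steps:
$- \left(-17\right) 10145 = \left(-1\right) \left(-172465\right) = 172465$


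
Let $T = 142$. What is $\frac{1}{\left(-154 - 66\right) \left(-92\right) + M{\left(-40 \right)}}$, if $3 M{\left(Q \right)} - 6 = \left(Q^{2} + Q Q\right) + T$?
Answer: $\frac{1}{21356} \approx 4.6825 \cdot 10^{-5}$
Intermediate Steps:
$M{\left(Q \right)} = \frac{148}{3} + \frac{2 Q^{2}}{3}$ ($M{\left(Q \right)} = 2 + \frac{\left(Q^{2} + Q Q\right) + 142}{3} = 2 + \frac{\left(Q^{2} + Q^{2}\right) + 142}{3} = 2 + \frac{2 Q^{2} + 142}{3} = 2 + \frac{142 + 2 Q^{2}}{3} = 2 + \left(\frac{142}{3} + \frac{2 Q^{2}}{3}\right) = \frac{148}{3} + \frac{2 Q^{2}}{3}$)
$\frac{1}{\left(-154 - 66\right) \left(-92\right) + M{\left(-40 \right)}} = \frac{1}{\left(-154 - 66\right) \left(-92\right) + \left(\frac{148}{3} + \frac{2 \left(-40\right)^{2}}{3}\right)} = \frac{1}{\left(-220\right) \left(-92\right) + \left(\frac{148}{3} + \frac{2}{3} \cdot 1600\right)} = \frac{1}{20240 + \left(\frac{148}{3} + \frac{3200}{3}\right)} = \frac{1}{20240 + 1116} = \frac{1}{21356}$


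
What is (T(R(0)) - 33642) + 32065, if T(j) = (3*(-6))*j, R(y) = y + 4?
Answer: -1649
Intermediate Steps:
R(y) = 4 + y
T(j) = -18*j
(T(R(0)) - 33642) + 32065 = (-18*(4 + 0) - 33642) + 32065 = (-18*4 - 33642) + 32065 = (-72 - 33642) + 32065 = -33714 + 32065 = -1649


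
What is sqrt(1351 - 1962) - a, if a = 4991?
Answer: -4991 + I*sqrt(611) ≈ -4991.0 + 24.718*I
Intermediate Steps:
sqrt(1351 - 1962) - a = sqrt(1351 - 1962) - 1*4991 = sqrt(-611) - 4991 = I*sqrt(611) - 4991 = -4991 + I*sqrt(611)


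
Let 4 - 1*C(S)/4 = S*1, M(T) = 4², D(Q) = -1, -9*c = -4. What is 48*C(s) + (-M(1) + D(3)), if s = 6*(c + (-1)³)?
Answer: 1391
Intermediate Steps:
c = 4/9 (c = -⅑*(-4) = 4/9 ≈ 0.44444)
M(T) = 16
s = -10/3 (s = 6*(4/9 + (-1)³) = 6*(4/9 - 1) = 6*(-5/9) = -10/3 ≈ -3.3333)
C(S) = 16 - 4*S
48*C(s) + (-M(1) + D(3)) = 48*(16 - 4*(-10/3)) + (-1*16 - 1) = 48*(16 + 40/3) + (-16 - 1) = 48*(88/3) - 17 = 1408 - 17 = 1391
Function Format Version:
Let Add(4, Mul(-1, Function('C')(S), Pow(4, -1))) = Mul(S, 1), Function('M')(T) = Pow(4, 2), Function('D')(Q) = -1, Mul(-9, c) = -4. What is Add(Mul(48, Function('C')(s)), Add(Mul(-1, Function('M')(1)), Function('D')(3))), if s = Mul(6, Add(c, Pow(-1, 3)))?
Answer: 1391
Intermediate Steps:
c = Rational(4, 9) (c = Mul(Rational(-1, 9), -4) = Rational(4, 9) ≈ 0.44444)
Function('M')(T) = 16
s = Rational(-10, 3) (s = Mul(6, Add(Rational(4, 9), Pow(-1, 3))) = Mul(6, Add(Rational(4, 9), -1)) = Mul(6, Rational(-5, 9)) = Rational(-10, 3) ≈ -3.3333)
Function('C')(S) = Add(16, Mul(-4, S)) (Function('C')(S) = Add(16, Mul(-4, Mul(S, 1))) = Add(16, Mul(-4, S)))
Add(Mul(48, Function('C')(s)), Add(Mul(-1, Function('M')(1)), Function('D')(3))) = Add(Mul(48, Add(16, Mul(-4, Rational(-10, 3)))), Add(Mul(-1, 16), -1)) = Add(Mul(48, Add(16, Rational(40, 3))), Add(-16, -1)) = Add(Mul(48, Rational(88, 3)), -17) = Add(1408, -17) = 1391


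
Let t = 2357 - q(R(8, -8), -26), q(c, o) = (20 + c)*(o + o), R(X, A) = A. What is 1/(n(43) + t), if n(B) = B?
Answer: 1/3024 ≈ 0.00033069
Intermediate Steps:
q(c, o) = 2*o*(20 + c) (q(c, o) = (20 + c)*(2*o) = 2*o*(20 + c))
t = 2981 (t = 2357 - 2*(-26)*(20 - 8) = 2357 - 2*(-26)*12 = 2357 - 1*(-624) = 2357 + 624 = 2981)
1/(n(43) + t) = 1/(43 + 2981) = 1/3024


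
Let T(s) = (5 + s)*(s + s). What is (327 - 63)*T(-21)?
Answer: 177408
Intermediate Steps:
T(s) = 2*s*(5 + s) (T(s) = (5 + s)*(2*s) = 2*s*(5 + s))
(327 - 63)*T(-21) = (327 - 63)*(2*(-21)*(5 - 21)) = 264*(2*(-21)*(-16)) = 264*672 = 177408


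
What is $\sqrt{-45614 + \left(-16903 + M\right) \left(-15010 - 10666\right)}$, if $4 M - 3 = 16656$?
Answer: $\sqrt{327021693} \approx 18084.0$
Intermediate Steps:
$M = \frac{16659}{4}$ ($M = \frac{3}{4} + \frac{1}{4} \cdot 16656 = \frac{3}{4} + 4164 = \frac{16659}{4} \approx 4164.8$)
$\sqrt{-45614 + \left(-16903 + M\right) \left(-15010 - 10666\right)} = \sqrt{-45614 + \left(-16903 + \frac{16659}{4}\right) \left(-15010 - 10666\right)} = \sqrt{-45614 - -327067307} = \sqrt{-45614 + 327067307} = \sqrt{327021693}$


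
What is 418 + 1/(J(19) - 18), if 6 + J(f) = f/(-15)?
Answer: 158407/379 ≈ 417.96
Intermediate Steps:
J(f) = -6 - f/15 (J(f) = -6 + f/(-15) = -6 + f*(-1/15) = -6 - f/15)
418 + 1/(J(19) - 18) = 418 + 1/((-6 - 1/15*19) - 18) = 418 + 1/((-6 - 19/15) - 18) = 418 + 1/(-109/15 - 18) = 418 + 1/(-379/15) = 418 - 15/379 = 158407/379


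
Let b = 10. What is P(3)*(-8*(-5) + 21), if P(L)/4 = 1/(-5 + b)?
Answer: 244/5 ≈ 48.800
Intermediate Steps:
P(L) = ⅘ (P(L) = 4/(-5 + 10) = 4/5 = 4*(⅕) = ⅘)
P(3)*(-8*(-5) + 21) = 4*(-8*(-5) + 21)/5 = 4*(40 + 21)/5 = (⅘)*61 = 244/5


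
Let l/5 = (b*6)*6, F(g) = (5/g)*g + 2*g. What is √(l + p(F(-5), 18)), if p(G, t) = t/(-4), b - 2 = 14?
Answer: 9*√142/2 ≈ 53.624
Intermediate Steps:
b = 16 (b = 2 + 14 = 16)
F(g) = 5 + 2*g
p(G, t) = -t/4 (p(G, t) = t*(-¼) = -t/4)
l = 2880 (l = 5*((16*6)*6) = 5*(96*6) = 5*576 = 2880)
√(l + p(F(-5), 18)) = √(2880 - ¼*18) = √(2880 - 9/2) = √(5751/2) = 9*√142/2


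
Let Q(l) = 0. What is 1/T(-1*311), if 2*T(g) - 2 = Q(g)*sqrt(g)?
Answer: 1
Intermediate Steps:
T(g) = 1 (T(g) = 1 + (0*sqrt(g))/2 = 1 + (1/2)*0 = 1 + 0 = 1)
1/T(-1*311) = 1/1 = 1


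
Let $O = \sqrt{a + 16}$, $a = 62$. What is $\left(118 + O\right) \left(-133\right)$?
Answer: $-15694 - 133 \sqrt{78} \approx -16869.0$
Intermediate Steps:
$O = \sqrt{78}$ ($O = \sqrt{62 + 16} = \sqrt{78} \approx 8.8318$)
$\left(118 + O\right) \left(-133\right) = \left(118 + \sqrt{78}\right) \left(-133\right) = -15694 - 133 \sqrt{78}$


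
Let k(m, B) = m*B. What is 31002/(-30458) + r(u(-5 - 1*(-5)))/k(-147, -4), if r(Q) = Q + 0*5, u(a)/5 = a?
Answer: -15501/15229 ≈ -1.0179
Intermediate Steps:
u(a) = 5*a
k(m, B) = B*m
r(Q) = Q (r(Q) = Q + 0 = Q)
31002/(-30458) + r(u(-5 - 1*(-5)))/k(-147, -4) = 31002/(-30458) + (5*(-5 - 1*(-5)))/((-4*(-147))) = 31002*(-1/30458) + (5*(-5 + 5))/588 = -15501/15229 + (5*0)*(1/588) = -15501/15229 + 0*(1/588) = -15501/15229 + 0 = -15501/15229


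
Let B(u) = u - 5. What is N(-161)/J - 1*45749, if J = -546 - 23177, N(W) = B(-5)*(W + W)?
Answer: -155043821/3389 ≈ -45749.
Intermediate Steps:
B(u) = -5 + u
N(W) = -20*W (N(W) = (-5 - 5)*(W + W) = -20*W)
J = -23723
N(-161)/J - 1*45749 = -20*(-161)/(-23723) - 1*45749 = 3220*(-1/23723) - 45749 = -460/3389 - 45749 = -155043821/3389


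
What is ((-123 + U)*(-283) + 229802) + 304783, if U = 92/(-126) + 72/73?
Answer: 2618309632/4599 ≈ 5.6932e+5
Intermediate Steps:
U = 1178/4599 (U = 92*(-1/126) + 72*(1/73) = -46/63 + 72/73 = 1178/4599 ≈ 0.25614)
((-123 + U)*(-283) + 229802) + 304783 = ((-123 + 1178/4599)*(-283) + 229802) + 304783 = (-564499/4599*(-283) + 229802) + 304783 = (159753217/4599 + 229802) + 304783 = 1216612615/4599 + 304783 = 2618309632/4599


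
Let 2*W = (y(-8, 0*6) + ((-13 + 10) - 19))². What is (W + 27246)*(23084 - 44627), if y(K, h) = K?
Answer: -596654928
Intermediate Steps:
W = 450 (W = (-8 + ((-13 + 10) - 19))²/2 = (-8 + (-3 - 19))²/2 = (-8 - 22)²/2 = (½)*(-30)² = (½)*900 = 450)
(W + 27246)*(23084 - 44627) = (450 + 27246)*(23084 - 44627) = 27696*(-21543) = -596654928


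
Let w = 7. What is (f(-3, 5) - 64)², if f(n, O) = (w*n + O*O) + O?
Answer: 3025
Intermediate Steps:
f(n, O) = O + O² + 7*n (f(n, O) = (7*n + O*O) + O = (7*n + O²) + O = (O² + 7*n) + O = O + O² + 7*n)
(f(-3, 5) - 64)² = ((5 + 5² + 7*(-3)) - 64)² = ((5 + 25 - 21) - 64)² = (9 - 64)² = (-55)² = 3025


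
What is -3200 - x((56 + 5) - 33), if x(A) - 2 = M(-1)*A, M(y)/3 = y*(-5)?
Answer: -3622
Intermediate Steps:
M(y) = -15*y (M(y) = 3*(y*(-5)) = 3*(-5*y) = -15*y)
x(A) = 2 + 15*A (x(A) = 2 + (-15*(-1))*A = 2 + 15*A)
-3200 - x((56 + 5) - 33) = -3200 - (2 + 15*((56 + 5) - 33)) = -3200 - (2 + 15*(61 - 33)) = -3200 - (2 + 15*28) = -3200 - (2 + 420) = -3200 - 1*422 = -3200 - 422 = -3622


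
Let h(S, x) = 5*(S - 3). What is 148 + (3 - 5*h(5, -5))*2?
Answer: 54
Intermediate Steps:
h(S, x) = -15 + 5*S (h(S, x) = 5*(-3 + S) = -15 + 5*S)
148 + (3 - 5*h(5, -5))*2 = 148 + (3 - 5*(-15 + 5*5))*2 = 148 + (3 - 5*(-15 + 25))*2 = 148 + (3 - 5*10)*2 = 148 + (3 - 50)*2 = 148 - 47*2 = 148 - 94 = 54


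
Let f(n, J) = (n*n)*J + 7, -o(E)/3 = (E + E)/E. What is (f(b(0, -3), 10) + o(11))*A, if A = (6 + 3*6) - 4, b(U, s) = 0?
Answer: 20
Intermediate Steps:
o(E) = -6 (o(E) = -3*(E + E)/E = -3*2*E/E = -3*2 = -6)
A = 20 (A = (6 + 18) - 4 = 24 - 4 = 20)
f(n, J) = 7 + J*n² (f(n, J) = n²*J + 7 = J*n² + 7 = 7 + J*n²)
(f(b(0, -3), 10) + o(11))*A = ((7 + 10*0²) - 6)*20 = ((7 + 10*0) - 6)*20 = ((7 + 0) - 6)*20 = (7 - 6)*20 = 1*20 = 20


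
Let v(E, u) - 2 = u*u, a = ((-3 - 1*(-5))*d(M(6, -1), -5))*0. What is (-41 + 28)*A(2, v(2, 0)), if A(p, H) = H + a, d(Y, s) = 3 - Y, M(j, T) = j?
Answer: -26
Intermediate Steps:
a = 0 (a = ((-3 - 1*(-5))*(3 - 1*6))*0 = ((-3 + 5)*(3 - 6))*0 = (2*(-3))*0 = -6*0 = 0)
v(E, u) = 2 + u**2 (v(E, u) = 2 + u*u = 2 + u**2)
A(p, H) = H (A(p, H) = H + 0 = H)
(-41 + 28)*A(2, v(2, 0)) = (-41 + 28)*(2 + 0**2) = -13*(2 + 0) = -13*2 = -26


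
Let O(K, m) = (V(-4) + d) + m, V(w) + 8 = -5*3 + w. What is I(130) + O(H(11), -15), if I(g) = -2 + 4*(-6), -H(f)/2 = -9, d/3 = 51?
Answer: 85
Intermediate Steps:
d = 153 (d = 3*51 = 153)
H(f) = 18 (H(f) = -2*(-9) = 18)
V(w) = -23 + w (V(w) = -8 + (-5*3 + w) = -8 + (-15 + w) = -23 + w)
O(K, m) = 126 + m (O(K, m) = ((-23 - 4) + 153) + m = (-27 + 153) + m = 126 + m)
I(g) = -26 (I(g) = -2 - 24 = -26)
I(130) + O(H(11), -15) = -26 + (126 - 15) = -26 + 111 = 85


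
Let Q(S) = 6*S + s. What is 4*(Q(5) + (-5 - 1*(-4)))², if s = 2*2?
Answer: 4356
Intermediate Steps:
s = 4
Q(S) = 4 + 6*S (Q(S) = 6*S + 4 = 4 + 6*S)
4*(Q(5) + (-5 - 1*(-4)))² = 4*((4 + 6*5) + (-5 - 1*(-4)))² = 4*((4 + 30) + (-5 + 4))² = 4*(34 - 1)² = 4*33² = 4*1089 = 4356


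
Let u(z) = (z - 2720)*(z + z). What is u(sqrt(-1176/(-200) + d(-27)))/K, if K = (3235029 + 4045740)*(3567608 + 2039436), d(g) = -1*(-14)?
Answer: 497/510294901710450 - 272*sqrt(497)/10205898034209 ≈ -5.9318e-10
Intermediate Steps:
d(g) = 14
u(z) = 2*z*(-2720 + z) (u(z) = (-2720 + z)*(2*z) = 2*z*(-2720 + z))
K = 40823592136836 (K = 7280769*5607044 = 40823592136836)
u(sqrt(-1176/(-200) + d(-27)))/K = (2*sqrt(-1176/(-200) + 14)*(-2720 + sqrt(-1176/(-200) + 14)))/40823592136836 = (2*sqrt(-1176*(-1/200) + 14)*(-2720 + sqrt(-1176*(-1/200) + 14)))*(1/40823592136836) = (2*sqrt(147/25 + 14)*(-2720 + sqrt(147/25 + 14)))*(1/40823592136836) = (2*sqrt(497/25)*(-2720 + sqrt(497/25)))*(1/40823592136836) = (2*(sqrt(497)/5)*(-2720 + sqrt(497)/5))*(1/40823592136836) = (2*sqrt(497)*(-2720 + sqrt(497)/5)/5)*(1/40823592136836) = sqrt(497)*(-2720 + sqrt(497)/5)/102058980342090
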